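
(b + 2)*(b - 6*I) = b^2 + 2*b - 6*I*b - 12*I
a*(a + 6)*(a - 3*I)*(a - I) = a^4 + 6*a^3 - 4*I*a^3 - 3*a^2 - 24*I*a^2 - 18*a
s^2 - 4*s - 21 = (s - 7)*(s + 3)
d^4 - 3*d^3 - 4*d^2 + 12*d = d*(d - 3)*(d - 2)*(d + 2)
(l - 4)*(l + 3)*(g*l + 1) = g*l^3 - g*l^2 - 12*g*l + l^2 - l - 12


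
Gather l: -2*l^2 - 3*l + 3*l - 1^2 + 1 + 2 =2 - 2*l^2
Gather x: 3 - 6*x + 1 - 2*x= 4 - 8*x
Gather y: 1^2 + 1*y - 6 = y - 5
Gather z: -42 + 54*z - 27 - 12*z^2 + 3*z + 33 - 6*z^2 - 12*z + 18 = -18*z^2 + 45*z - 18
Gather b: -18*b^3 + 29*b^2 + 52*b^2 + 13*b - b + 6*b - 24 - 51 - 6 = -18*b^3 + 81*b^2 + 18*b - 81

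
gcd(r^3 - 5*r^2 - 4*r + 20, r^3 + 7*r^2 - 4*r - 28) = r^2 - 4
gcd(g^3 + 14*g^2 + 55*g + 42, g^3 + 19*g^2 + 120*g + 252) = g^2 + 13*g + 42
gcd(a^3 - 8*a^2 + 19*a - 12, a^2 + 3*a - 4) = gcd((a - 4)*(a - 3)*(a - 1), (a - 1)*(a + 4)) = a - 1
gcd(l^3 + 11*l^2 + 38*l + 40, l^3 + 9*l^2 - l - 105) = l + 5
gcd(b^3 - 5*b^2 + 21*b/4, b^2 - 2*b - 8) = 1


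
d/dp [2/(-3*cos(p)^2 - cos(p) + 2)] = -2*(6*cos(p) + 1)*sin(p)/(3*cos(p)^2 + cos(p) - 2)^2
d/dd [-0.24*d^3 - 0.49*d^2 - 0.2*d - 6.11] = -0.72*d^2 - 0.98*d - 0.2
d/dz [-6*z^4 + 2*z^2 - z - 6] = -24*z^3 + 4*z - 1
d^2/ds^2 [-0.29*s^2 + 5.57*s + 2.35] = -0.580000000000000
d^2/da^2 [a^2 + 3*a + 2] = 2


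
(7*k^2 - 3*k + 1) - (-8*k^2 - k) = 15*k^2 - 2*k + 1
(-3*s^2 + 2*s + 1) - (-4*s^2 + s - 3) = s^2 + s + 4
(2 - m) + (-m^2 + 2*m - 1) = -m^2 + m + 1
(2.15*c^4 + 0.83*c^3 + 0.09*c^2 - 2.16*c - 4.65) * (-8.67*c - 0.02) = -18.6405*c^5 - 7.2391*c^4 - 0.7969*c^3 + 18.7254*c^2 + 40.3587*c + 0.093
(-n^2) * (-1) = n^2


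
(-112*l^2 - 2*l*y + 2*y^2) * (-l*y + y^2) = 112*l^3*y - 110*l^2*y^2 - 4*l*y^3 + 2*y^4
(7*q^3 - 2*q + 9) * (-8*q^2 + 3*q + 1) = -56*q^5 + 21*q^4 + 23*q^3 - 78*q^2 + 25*q + 9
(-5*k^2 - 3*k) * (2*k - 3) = -10*k^3 + 9*k^2 + 9*k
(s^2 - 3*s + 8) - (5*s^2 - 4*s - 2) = -4*s^2 + s + 10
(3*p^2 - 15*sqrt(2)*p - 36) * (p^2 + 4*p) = 3*p^4 - 15*sqrt(2)*p^3 + 12*p^3 - 60*sqrt(2)*p^2 - 36*p^2 - 144*p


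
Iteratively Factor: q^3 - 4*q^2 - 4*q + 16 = (q - 2)*(q^2 - 2*q - 8) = (q - 4)*(q - 2)*(q + 2)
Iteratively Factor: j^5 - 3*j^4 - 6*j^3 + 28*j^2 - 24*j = (j + 3)*(j^4 - 6*j^3 + 12*j^2 - 8*j) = j*(j + 3)*(j^3 - 6*j^2 + 12*j - 8) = j*(j - 2)*(j + 3)*(j^2 - 4*j + 4) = j*(j - 2)^2*(j + 3)*(j - 2)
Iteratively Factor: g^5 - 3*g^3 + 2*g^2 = (g)*(g^4 - 3*g^2 + 2*g) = g^2*(g^3 - 3*g + 2) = g^2*(g + 2)*(g^2 - 2*g + 1) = g^2*(g - 1)*(g + 2)*(g - 1)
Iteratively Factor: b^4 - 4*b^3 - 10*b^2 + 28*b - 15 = (b - 5)*(b^3 + b^2 - 5*b + 3) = (b - 5)*(b - 1)*(b^2 + 2*b - 3) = (b - 5)*(b - 1)^2*(b + 3)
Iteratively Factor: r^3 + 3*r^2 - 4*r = (r + 4)*(r^2 - r) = r*(r + 4)*(r - 1)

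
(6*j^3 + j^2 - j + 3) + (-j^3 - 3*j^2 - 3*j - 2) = 5*j^3 - 2*j^2 - 4*j + 1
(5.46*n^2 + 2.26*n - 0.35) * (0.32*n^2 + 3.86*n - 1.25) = 1.7472*n^4 + 21.7988*n^3 + 1.7866*n^2 - 4.176*n + 0.4375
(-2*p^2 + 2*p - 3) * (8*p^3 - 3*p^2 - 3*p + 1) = -16*p^5 + 22*p^4 - 24*p^3 + p^2 + 11*p - 3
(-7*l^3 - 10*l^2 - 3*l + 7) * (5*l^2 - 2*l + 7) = -35*l^5 - 36*l^4 - 44*l^3 - 29*l^2 - 35*l + 49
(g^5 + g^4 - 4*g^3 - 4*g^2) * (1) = g^5 + g^4 - 4*g^3 - 4*g^2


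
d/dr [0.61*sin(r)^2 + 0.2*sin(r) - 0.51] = (1.22*sin(r) + 0.2)*cos(r)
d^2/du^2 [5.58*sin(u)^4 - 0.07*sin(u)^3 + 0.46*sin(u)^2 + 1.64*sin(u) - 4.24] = -89.28*sin(u)^4 + 0.63*sin(u)^3 + 65.12*sin(u)^2 - 2.06*sin(u) + 0.92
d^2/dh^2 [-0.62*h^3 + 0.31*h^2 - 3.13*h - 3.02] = 0.62 - 3.72*h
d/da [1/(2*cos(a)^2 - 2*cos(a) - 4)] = (2*cos(a) - 1)*sin(a)/(2*(sin(a)^2 + cos(a) + 1)^2)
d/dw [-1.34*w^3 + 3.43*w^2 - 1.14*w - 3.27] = -4.02*w^2 + 6.86*w - 1.14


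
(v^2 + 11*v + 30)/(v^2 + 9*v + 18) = (v + 5)/(v + 3)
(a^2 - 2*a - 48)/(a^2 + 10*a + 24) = (a - 8)/(a + 4)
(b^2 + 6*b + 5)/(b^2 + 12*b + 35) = (b + 1)/(b + 7)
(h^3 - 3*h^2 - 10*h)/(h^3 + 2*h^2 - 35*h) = (h + 2)/(h + 7)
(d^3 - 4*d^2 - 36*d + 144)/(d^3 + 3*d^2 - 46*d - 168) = (d^2 - 10*d + 24)/(d^2 - 3*d - 28)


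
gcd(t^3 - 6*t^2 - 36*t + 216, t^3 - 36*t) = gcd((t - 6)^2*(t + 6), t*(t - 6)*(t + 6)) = t^2 - 36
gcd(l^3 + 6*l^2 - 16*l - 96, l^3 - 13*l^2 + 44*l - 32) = l - 4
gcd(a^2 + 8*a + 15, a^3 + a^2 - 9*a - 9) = a + 3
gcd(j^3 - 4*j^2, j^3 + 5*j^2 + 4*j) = j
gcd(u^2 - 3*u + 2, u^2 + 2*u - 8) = u - 2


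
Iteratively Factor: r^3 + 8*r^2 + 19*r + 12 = (r + 3)*(r^2 + 5*r + 4) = (r + 3)*(r + 4)*(r + 1)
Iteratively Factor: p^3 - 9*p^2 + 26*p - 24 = (p - 3)*(p^2 - 6*p + 8) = (p - 4)*(p - 3)*(p - 2)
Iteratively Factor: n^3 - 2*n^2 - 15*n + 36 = (n - 3)*(n^2 + n - 12) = (n - 3)*(n + 4)*(n - 3)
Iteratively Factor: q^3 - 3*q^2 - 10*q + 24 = (q - 4)*(q^2 + q - 6) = (q - 4)*(q - 2)*(q + 3)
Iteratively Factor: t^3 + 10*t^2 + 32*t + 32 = (t + 2)*(t^2 + 8*t + 16) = (t + 2)*(t + 4)*(t + 4)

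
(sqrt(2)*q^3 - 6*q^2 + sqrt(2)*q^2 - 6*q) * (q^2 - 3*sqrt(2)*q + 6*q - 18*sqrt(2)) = sqrt(2)*q^5 - 12*q^4 + 7*sqrt(2)*q^4 - 84*q^3 + 24*sqrt(2)*q^3 - 72*q^2 + 126*sqrt(2)*q^2 + 108*sqrt(2)*q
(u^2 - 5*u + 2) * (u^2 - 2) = u^4 - 5*u^3 + 10*u - 4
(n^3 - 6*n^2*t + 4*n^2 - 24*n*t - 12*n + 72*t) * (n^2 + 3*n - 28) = n^5 - 6*n^4*t + 7*n^4 - 42*n^3*t - 28*n^3 + 168*n^2*t - 148*n^2 + 888*n*t + 336*n - 2016*t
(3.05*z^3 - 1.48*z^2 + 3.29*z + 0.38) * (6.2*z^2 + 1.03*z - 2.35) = 18.91*z^5 - 6.0345*z^4 + 11.7061*z^3 + 9.2227*z^2 - 7.3401*z - 0.893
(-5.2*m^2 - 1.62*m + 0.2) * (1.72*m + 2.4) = -8.944*m^3 - 15.2664*m^2 - 3.544*m + 0.48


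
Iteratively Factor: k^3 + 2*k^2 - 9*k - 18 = (k + 3)*(k^2 - k - 6) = (k + 2)*(k + 3)*(k - 3)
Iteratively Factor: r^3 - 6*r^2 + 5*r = (r - 1)*(r^2 - 5*r) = (r - 5)*(r - 1)*(r)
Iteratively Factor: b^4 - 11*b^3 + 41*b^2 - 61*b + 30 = (b - 5)*(b^3 - 6*b^2 + 11*b - 6) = (b - 5)*(b - 3)*(b^2 - 3*b + 2) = (b - 5)*(b - 3)*(b - 2)*(b - 1)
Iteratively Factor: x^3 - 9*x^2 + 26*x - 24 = (x - 3)*(x^2 - 6*x + 8) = (x - 4)*(x - 3)*(x - 2)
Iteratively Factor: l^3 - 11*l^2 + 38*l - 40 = (l - 5)*(l^2 - 6*l + 8) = (l - 5)*(l - 4)*(l - 2)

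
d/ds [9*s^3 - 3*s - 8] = 27*s^2 - 3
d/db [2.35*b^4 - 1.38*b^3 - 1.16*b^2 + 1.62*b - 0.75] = 9.4*b^3 - 4.14*b^2 - 2.32*b + 1.62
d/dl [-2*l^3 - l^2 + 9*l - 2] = -6*l^2 - 2*l + 9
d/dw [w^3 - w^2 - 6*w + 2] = 3*w^2 - 2*w - 6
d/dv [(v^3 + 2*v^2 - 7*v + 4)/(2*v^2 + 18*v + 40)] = (v^2 + 10*v - 11)/(2*(v^2 + 10*v + 25))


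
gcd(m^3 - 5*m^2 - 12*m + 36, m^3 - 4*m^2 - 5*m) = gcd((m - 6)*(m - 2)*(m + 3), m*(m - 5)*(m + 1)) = 1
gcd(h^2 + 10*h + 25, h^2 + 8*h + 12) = 1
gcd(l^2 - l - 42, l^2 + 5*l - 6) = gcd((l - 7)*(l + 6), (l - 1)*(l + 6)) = l + 6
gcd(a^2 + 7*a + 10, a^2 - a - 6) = a + 2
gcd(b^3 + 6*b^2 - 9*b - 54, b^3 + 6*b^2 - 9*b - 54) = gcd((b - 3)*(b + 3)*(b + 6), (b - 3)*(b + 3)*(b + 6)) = b^3 + 6*b^2 - 9*b - 54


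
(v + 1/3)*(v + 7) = v^2 + 22*v/3 + 7/3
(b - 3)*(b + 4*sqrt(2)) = b^2 - 3*b + 4*sqrt(2)*b - 12*sqrt(2)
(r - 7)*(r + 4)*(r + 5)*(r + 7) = r^4 + 9*r^3 - 29*r^2 - 441*r - 980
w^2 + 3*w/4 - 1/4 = (w - 1/4)*(w + 1)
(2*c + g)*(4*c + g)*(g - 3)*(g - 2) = 8*c^2*g^2 - 40*c^2*g + 48*c^2 + 6*c*g^3 - 30*c*g^2 + 36*c*g + g^4 - 5*g^3 + 6*g^2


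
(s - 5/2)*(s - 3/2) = s^2 - 4*s + 15/4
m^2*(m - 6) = m^3 - 6*m^2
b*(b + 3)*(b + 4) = b^3 + 7*b^2 + 12*b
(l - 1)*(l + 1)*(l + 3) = l^3 + 3*l^2 - l - 3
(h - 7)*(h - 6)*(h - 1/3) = h^3 - 40*h^2/3 + 139*h/3 - 14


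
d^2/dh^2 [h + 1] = 0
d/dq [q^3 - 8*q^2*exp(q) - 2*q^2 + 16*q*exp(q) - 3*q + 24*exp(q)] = -8*q^2*exp(q) + 3*q^2 - 4*q + 40*exp(q) - 3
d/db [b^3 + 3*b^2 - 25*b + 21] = 3*b^2 + 6*b - 25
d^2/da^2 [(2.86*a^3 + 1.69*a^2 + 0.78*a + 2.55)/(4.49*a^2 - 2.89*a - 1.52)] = (-5.6843418860808e-14*a^5 + 1.27897692436818e-13*a^4 + 162.120842*a^3 + 453.03345*a^2 - 126.947802*a + 78.358574)/(90.518849*a^6 - 174.788067*a^5 + 20.572731*a^4 + 94.204463*a^3 - 6.964488*a^2 - 20.031168*a - 3.511808)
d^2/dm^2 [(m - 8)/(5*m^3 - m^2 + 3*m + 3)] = 2*((m - 8)*(15*m^2 - 2*m + 3)^2 + (-15*m^2 + 2*m - (m - 8)*(15*m - 1) - 3)*(5*m^3 - m^2 + 3*m + 3))/(5*m^3 - m^2 + 3*m + 3)^3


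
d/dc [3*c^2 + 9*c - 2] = 6*c + 9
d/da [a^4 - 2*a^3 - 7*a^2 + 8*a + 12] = 4*a^3 - 6*a^2 - 14*a + 8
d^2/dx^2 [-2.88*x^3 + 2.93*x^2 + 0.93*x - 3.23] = 5.86 - 17.28*x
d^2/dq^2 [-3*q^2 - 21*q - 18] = -6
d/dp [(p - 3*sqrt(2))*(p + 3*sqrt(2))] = 2*p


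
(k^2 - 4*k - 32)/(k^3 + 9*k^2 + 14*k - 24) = (k - 8)/(k^2 + 5*k - 6)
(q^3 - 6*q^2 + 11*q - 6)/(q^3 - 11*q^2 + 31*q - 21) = (q - 2)/(q - 7)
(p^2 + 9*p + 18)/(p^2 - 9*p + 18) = (p^2 + 9*p + 18)/(p^2 - 9*p + 18)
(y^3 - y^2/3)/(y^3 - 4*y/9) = 3*y*(3*y - 1)/(9*y^2 - 4)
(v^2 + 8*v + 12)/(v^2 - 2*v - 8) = (v + 6)/(v - 4)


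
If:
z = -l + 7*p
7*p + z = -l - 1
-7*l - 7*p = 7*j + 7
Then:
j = z - 3/7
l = -z - 1/2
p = -1/14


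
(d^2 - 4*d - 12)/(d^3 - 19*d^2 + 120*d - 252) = (d + 2)/(d^2 - 13*d + 42)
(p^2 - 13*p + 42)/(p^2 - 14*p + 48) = (p - 7)/(p - 8)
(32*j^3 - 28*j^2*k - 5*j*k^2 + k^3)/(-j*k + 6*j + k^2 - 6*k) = (-32*j^2 - 4*j*k + k^2)/(k - 6)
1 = 1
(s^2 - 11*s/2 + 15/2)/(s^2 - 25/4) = 2*(s - 3)/(2*s + 5)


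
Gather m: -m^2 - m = -m^2 - m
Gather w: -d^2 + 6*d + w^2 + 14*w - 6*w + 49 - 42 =-d^2 + 6*d + w^2 + 8*w + 7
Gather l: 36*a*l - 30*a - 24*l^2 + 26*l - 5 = -30*a - 24*l^2 + l*(36*a + 26) - 5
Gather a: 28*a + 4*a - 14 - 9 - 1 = 32*a - 24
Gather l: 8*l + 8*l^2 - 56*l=8*l^2 - 48*l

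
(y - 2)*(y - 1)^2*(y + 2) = y^4 - 2*y^3 - 3*y^2 + 8*y - 4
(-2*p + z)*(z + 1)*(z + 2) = -2*p*z^2 - 6*p*z - 4*p + z^3 + 3*z^2 + 2*z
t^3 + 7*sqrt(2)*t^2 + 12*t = t*(t + sqrt(2))*(t + 6*sqrt(2))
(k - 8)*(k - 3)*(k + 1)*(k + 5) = k^4 - 5*k^3 - 37*k^2 + 89*k + 120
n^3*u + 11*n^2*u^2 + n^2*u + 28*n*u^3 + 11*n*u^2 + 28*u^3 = (n + 4*u)*(n + 7*u)*(n*u + u)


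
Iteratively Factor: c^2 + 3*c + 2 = (c + 1)*(c + 2)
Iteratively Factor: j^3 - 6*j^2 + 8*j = (j - 2)*(j^2 - 4*j) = j*(j - 2)*(j - 4)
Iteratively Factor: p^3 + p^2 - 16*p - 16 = (p - 4)*(p^2 + 5*p + 4) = (p - 4)*(p + 1)*(p + 4)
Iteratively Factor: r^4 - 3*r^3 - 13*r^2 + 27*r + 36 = (r + 3)*(r^3 - 6*r^2 + 5*r + 12) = (r - 4)*(r + 3)*(r^2 - 2*r - 3) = (r - 4)*(r + 1)*(r + 3)*(r - 3)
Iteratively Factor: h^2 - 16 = (h - 4)*(h + 4)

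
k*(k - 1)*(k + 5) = k^3 + 4*k^2 - 5*k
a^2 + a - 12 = (a - 3)*(a + 4)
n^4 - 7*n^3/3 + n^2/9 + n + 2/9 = (n - 2)*(n - 1)*(n + 1/3)^2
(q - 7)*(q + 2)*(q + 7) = q^3 + 2*q^2 - 49*q - 98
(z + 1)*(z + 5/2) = z^2 + 7*z/2 + 5/2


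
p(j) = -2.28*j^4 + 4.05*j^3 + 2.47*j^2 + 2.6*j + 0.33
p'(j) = -9.12*j^3 + 12.15*j^2 + 4.94*j + 2.6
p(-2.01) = -65.02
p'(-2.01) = 115.82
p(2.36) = 2.73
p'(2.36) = -37.95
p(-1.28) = -13.56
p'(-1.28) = 35.31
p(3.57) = -144.98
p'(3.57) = -239.87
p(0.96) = 6.75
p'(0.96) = 10.47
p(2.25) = 6.38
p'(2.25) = -28.66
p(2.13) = 9.28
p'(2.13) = -19.89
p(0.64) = 3.68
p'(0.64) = 8.35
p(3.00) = -44.97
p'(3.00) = -119.47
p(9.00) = -11782.83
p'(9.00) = -5617.27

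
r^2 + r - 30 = (r - 5)*(r + 6)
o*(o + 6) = o^2 + 6*o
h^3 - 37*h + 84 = (h - 4)*(h - 3)*(h + 7)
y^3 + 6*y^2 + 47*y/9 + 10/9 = (y + 1/3)*(y + 2/3)*(y + 5)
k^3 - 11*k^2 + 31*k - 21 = (k - 7)*(k - 3)*(k - 1)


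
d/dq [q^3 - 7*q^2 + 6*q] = 3*q^2 - 14*q + 6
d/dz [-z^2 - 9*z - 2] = -2*z - 9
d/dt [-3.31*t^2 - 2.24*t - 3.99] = -6.62*t - 2.24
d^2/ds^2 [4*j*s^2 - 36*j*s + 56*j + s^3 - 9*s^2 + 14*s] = 8*j + 6*s - 18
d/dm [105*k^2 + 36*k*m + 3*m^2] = 36*k + 6*m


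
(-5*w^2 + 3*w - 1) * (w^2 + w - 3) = -5*w^4 - 2*w^3 + 17*w^2 - 10*w + 3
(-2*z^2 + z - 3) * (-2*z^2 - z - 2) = 4*z^4 + 9*z^2 + z + 6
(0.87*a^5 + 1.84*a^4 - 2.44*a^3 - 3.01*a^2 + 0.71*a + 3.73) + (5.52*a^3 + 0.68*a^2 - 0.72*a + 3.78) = 0.87*a^5 + 1.84*a^4 + 3.08*a^3 - 2.33*a^2 - 0.01*a + 7.51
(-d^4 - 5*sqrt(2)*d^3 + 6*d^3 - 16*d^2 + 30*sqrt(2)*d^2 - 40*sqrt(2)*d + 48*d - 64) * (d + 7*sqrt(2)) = -d^5 - 12*sqrt(2)*d^4 + 6*d^4 - 86*d^3 + 72*sqrt(2)*d^3 - 152*sqrt(2)*d^2 + 468*d^2 - 624*d + 336*sqrt(2)*d - 448*sqrt(2)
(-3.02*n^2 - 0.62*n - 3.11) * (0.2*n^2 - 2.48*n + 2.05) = -0.604*n^4 + 7.3656*n^3 - 5.2754*n^2 + 6.4418*n - 6.3755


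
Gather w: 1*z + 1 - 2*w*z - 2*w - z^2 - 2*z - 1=w*(-2*z - 2) - z^2 - z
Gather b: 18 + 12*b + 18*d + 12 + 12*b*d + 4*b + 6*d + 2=b*(12*d + 16) + 24*d + 32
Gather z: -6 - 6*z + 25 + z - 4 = 15 - 5*z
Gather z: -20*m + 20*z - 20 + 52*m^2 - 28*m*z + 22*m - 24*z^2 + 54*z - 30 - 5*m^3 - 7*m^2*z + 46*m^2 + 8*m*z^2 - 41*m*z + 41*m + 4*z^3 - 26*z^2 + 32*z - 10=-5*m^3 + 98*m^2 + 43*m + 4*z^3 + z^2*(8*m - 50) + z*(-7*m^2 - 69*m + 106) - 60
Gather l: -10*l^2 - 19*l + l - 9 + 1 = -10*l^2 - 18*l - 8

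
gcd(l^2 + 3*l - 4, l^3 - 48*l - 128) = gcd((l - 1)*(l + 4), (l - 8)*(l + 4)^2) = l + 4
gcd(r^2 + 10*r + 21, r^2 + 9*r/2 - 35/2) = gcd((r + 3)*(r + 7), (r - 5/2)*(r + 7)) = r + 7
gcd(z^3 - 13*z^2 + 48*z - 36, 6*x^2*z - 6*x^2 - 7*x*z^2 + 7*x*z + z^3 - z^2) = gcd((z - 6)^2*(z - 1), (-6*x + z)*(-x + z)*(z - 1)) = z - 1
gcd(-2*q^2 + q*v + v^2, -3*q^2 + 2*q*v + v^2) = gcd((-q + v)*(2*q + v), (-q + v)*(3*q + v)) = q - v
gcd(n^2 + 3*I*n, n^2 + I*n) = n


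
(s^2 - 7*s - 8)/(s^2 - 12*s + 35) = (s^2 - 7*s - 8)/(s^2 - 12*s + 35)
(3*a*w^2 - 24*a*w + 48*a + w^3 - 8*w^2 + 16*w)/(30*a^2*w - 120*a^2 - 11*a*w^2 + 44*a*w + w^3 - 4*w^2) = (3*a*w - 12*a + w^2 - 4*w)/(30*a^2 - 11*a*w + w^2)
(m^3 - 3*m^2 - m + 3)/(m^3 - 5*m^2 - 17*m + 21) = (m^2 - 2*m - 3)/(m^2 - 4*m - 21)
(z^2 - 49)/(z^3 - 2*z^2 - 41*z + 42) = (z + 7)/(z^2 + 5*z - 6)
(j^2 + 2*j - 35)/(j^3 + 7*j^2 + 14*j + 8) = (j^2 + 2*j - 35)/(j^3 + 7*j^2 + 14*j + 8)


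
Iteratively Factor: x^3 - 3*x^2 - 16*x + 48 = (x - 4)*(x^2 + x - 12) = (x - 4)*(x + 4)*(x - 3)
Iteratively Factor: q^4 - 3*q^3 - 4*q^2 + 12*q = (q - 2)*(q^3 - q^2 - 6*q) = q*(q - 2)*(q^2 - q - 6) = q*(q - 2)*(q + 2)*(q - 3)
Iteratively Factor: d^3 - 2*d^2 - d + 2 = (d - 1)*(d^2 - d - 2) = (d - 2)*(d - 1)*(d + 1)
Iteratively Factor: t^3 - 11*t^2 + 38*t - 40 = (t - 5)*(t^2 - 6*t + 8) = (t - 5)*(t - 4)*(t - 2)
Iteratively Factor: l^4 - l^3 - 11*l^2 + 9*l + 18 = (l - 3)*(l^3 + 2*l^2 - 5*l - 6) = (l - 3)*(l + 1)*(l^2 + l - 6) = (l - 3)*(l - 2)*(l + 1)*(l + 3)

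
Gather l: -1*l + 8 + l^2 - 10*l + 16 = l^2 - 11*l + 24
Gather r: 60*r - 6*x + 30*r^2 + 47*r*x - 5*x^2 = 30*r^2 + r*(47*x + 60) - 5*x^2 - 6*x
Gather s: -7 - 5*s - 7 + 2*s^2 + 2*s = 2*s^2 - 3*s - 14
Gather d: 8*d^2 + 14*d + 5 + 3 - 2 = 8*d^2 + 14*d + 6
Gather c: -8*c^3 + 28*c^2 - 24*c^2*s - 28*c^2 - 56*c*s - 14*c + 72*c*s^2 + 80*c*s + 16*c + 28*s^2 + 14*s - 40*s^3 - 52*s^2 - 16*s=-8*c^3 - 24*c^2*s + c*(72*s^2 + 24*s + 2) - 40*s^3 - 24*s^2 - 2*s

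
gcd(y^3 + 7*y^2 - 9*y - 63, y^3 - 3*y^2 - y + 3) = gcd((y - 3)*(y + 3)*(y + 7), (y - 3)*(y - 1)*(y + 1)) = y - 3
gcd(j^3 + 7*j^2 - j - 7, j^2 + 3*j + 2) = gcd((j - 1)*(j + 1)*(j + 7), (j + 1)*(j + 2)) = j + 1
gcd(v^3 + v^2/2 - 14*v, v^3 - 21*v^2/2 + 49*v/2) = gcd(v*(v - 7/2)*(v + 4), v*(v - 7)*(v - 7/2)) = v^2 - 7*v/2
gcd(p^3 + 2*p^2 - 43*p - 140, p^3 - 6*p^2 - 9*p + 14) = p - 7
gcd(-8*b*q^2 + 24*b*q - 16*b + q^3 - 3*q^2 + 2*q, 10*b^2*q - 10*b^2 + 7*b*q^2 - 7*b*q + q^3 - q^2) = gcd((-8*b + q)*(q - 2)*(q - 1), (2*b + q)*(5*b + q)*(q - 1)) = q - 1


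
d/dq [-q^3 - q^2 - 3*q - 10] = -3*q^2 - 2*q - 3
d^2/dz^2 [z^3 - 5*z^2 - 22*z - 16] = 6*z - 10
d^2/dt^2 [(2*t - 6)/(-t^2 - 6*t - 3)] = 4*(-4*(t - 3)*(t + 3)^2 + 3*(t + 1)*(t^2 + 6*t + 3))/(t^2 + 6*t + 3)^3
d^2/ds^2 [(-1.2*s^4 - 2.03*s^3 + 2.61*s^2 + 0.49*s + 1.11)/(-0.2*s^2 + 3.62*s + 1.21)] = (0.096*s^6 - 5.2128*s^5 + 92.60928*s^4 + 134.467744*s^3 + 70.377756*s^2 + 21.943098*s - 32.979014)/(0.008*s^6 - 0.4344*s^5 + 7.71744*s^4 - 42.181688*s^3 - 46.690512*s^2 - 15.900126*s - 1.771561)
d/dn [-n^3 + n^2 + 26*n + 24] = -3*n^2 + 2*n + 26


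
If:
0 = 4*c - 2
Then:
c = 1/2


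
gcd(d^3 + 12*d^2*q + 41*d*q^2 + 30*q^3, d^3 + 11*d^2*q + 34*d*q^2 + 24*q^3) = d^2 + 7*d*q + 6*q^2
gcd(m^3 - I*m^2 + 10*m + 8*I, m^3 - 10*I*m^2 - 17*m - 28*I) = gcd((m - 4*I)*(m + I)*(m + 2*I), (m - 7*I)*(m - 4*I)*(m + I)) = m^2 - 3*I*m + 4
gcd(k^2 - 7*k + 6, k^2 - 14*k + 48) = k - 6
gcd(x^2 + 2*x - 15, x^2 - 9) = x - 3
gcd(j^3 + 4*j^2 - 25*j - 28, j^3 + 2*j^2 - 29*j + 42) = j + 7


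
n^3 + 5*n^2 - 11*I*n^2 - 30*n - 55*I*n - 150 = (n + 5)*(n - 6*I)*(n - 5*I)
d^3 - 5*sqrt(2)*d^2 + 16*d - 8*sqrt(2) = (d - 2*sqrt(2))^2*(d - sqrt(2))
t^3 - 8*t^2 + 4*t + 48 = (t - 6)*(t - 4)*(t + 2)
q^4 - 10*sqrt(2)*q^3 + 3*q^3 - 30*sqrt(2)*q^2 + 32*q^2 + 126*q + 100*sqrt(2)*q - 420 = (q - 2)*(q + 5)*(q - 7*sqrt(2))*(q - 3*sqrt(2))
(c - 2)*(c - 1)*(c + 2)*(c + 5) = c^4 + 4*c^3 - 9*c^2 - 16*c + 20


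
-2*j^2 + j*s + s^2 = (-j + s)*(2*j + s)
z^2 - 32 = (z - 4*sqrt(2))*(z + 4*sqrt(2))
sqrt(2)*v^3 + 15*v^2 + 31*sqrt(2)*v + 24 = (v + 3*sqrt(2))*(v + 4*sqrt(2))*(sqrt(2)*v + 1)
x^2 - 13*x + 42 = (x - 7)*(x - 6)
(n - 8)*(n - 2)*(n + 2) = n^3 - 8*n^2 - 4*n + 32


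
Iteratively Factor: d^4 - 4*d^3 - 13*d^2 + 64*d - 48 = (d - 4)*(d^3 - 13*d + 12) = (d - 4)*(d - 3)*(d^2 + 3*d - 4) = (d - 4)*(d - 3)*(d - 1)*(d + 4)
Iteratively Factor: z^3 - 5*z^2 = (z)*(z^2 - 5*z) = z*(z - 5)*(z)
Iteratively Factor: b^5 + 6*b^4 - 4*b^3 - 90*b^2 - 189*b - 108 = (b - 4)*(b^4 + 10*b^3 + 36*b^2 + 54*b + 27) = (b - 4)*(b + 3)*(b^3 + 7*b^2 + 15*b + 9) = (b - 4)*(b + 3)^2*(b^2 + 4*b + 3) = (b - 4)*(b + 3)^3*(b + 1)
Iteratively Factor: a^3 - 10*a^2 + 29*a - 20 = (a - 4)*(a^2 - 6*a + 5) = (a - 4)*(a - 1)*(a - 5)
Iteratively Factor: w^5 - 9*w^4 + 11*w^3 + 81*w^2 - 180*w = (w + 3)*(w^4 - 12*w^3 + 47*w^2 - 60*w) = (w - 3)*(w + 3)*(w^3 - 9*w^2 + 20*w) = (w - 4)*(w - 3)*(w + 3)*(w^2 - 5*w) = (w - 5)*(w - 4)*(w - 3)*(w + 3)*(w)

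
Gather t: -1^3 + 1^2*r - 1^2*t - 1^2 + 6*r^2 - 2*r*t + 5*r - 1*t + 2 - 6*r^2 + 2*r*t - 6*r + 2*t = 0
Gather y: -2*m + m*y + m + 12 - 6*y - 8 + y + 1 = -m + y*(m - 5) + 5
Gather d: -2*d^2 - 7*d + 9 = -2*d^2 - 7*d + 9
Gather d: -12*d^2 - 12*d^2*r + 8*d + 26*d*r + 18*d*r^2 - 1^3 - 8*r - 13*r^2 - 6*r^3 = d^2*(-12*r - 12) + d*(18*r^2 + 26*r + 8) - 6*r^3 - 13*r^2 - 8*r - 1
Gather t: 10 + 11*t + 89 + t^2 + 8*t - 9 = t^2 + 19*t + 90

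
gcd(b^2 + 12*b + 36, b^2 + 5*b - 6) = b + 6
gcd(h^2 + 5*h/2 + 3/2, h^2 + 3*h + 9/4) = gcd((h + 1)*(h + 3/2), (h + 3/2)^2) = h + 3/2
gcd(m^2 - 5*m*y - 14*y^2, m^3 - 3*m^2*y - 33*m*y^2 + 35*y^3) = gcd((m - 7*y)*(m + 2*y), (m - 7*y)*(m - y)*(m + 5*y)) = -m + 7*y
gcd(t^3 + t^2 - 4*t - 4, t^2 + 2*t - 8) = t - 2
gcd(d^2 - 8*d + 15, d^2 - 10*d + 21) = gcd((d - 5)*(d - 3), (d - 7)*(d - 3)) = d - 3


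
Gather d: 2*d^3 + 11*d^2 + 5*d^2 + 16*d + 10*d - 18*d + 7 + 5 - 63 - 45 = 2*d^3 + 16*d^2 + 8*d - 96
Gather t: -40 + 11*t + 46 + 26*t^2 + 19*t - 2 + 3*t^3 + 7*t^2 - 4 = 3*t^3 + 33*t^2 + 30*t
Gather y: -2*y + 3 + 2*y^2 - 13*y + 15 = 2*y^2 - 15*y + 18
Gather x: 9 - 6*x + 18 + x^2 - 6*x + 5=x^2 - 12*x + 32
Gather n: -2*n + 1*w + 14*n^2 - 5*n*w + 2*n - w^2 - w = 14*n^2 - 5*n*w - w^2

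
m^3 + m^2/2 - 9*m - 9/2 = (m - 3)*(m + 1/2)*(m + 3)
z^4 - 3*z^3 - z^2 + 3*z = z*(z - 3)*(z - 1)*(z + 1)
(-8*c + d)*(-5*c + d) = 40*c^2 - 13*c*d + d^2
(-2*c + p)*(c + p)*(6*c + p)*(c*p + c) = -12*c^4*p - 12*c^4 - 8*c^3*p^2 - 8*c^3*p + 5*c^2*p^3 + 5*c^2*p^2 + c*p^4 + c*p^3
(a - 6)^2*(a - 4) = a^3 - 16*a^2 + 84*a - 144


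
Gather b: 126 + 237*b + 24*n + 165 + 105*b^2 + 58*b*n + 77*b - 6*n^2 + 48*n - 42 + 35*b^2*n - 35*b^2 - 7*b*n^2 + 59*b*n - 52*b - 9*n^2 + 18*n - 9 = b^2*(35*n + 70) + b*(-7*n^2 + 117*n + 262) - 15*n^2 + 90*n + 240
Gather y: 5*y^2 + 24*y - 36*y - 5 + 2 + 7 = 5*y^2 - 12*y + 4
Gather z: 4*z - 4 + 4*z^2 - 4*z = 4*z^2 - 4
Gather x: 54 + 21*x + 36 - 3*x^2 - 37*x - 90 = -3*x^2 - 16*x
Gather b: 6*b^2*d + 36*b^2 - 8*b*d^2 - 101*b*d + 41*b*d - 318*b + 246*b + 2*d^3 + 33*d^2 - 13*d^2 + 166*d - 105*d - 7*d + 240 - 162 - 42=b^2*(6*d + 36) + b*(-8*d^2 - 60*d - 72) + 2*d^3 + 20*d^2 + 54*d + 36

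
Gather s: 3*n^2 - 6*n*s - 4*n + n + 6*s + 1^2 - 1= 3*n^2 - 3*n + s*(6 - 6*n)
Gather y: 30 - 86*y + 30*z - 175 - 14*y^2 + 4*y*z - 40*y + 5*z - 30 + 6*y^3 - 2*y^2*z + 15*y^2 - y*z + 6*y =6*y^3 + y^2*(1 - 2*z) + y*(3*z - 120) + 35*z - 175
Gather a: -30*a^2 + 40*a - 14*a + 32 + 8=-30*a^2 + 26*a + 40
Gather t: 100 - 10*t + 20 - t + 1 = 121 - 11*t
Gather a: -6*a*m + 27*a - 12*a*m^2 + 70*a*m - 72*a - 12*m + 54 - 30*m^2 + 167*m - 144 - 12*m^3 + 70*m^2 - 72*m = a*(-12*m^2 + 64*m - 45) - 12*m^3 + 40*m^2 + 83*m - 90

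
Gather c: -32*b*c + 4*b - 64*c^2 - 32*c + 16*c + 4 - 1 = 4*b - 64*c^2 + c*(-32*b - 16) + 3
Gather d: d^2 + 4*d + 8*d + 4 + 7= d^2 + 12*d + 11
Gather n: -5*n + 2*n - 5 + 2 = -3*n - 3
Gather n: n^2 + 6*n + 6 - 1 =n^2 + 6*n + 5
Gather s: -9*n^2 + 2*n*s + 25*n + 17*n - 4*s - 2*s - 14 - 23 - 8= -9*n^2 + 42*n + s*(2*n - 6) - 45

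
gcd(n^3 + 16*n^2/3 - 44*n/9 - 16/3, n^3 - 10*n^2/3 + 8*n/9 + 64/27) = n^2 - 2*n/3 - 8/9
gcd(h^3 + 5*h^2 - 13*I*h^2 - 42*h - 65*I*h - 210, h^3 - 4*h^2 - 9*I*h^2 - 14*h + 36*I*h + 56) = h - 7*I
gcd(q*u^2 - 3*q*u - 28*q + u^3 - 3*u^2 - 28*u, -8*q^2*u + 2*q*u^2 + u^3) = 1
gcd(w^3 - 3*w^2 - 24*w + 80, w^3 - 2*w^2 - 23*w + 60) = w^2 + w - 20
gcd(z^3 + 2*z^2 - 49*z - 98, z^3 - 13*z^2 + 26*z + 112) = z^2 - 5*z - 14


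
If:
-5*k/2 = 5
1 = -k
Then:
No Solution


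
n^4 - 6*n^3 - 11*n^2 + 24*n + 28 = (n - 7)*(n - 2)*(n + 1)*(n + 2)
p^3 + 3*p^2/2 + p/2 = p*(p + 1/2)*(p + 1)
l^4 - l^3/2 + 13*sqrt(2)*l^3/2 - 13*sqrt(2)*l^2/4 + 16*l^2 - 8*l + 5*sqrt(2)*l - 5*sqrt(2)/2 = (l - 1/2)*(l + sqrt(2)/2)*(l + sqrt(2))*(l + 5*sqrt(2))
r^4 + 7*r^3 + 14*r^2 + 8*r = r*(r + 1)*(r + 2)*(r + 4)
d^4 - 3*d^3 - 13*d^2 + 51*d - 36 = (d - 3)^2*(d - 1)*(d + 4)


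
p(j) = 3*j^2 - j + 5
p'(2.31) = 12.86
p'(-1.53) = -10.18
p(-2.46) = 25.61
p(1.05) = 7.26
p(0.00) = 5.00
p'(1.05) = 5.30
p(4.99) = 74.71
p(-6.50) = 138.25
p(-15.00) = 695.00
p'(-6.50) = -40.00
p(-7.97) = 203.53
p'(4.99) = 28.94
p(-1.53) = 13.55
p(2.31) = 18.70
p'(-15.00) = -91.00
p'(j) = 6*j - 1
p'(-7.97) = -48.82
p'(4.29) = 24.74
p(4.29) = 55.92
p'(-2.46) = -15.76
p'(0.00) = -1.00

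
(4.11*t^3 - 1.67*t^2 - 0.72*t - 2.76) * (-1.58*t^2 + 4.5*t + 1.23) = -6.4938*t^5 + 21.1336*t^4 - 1.3221*t^3 - 0.9333*t^2 - 13.3056*t - 3.3948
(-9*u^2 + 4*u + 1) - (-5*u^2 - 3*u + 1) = -4*u^2 + 7*u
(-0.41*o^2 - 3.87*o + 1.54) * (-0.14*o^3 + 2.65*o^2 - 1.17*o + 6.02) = 0.0574*o^5 - 0.5447*o^4 - 9.9914*o^3 + 6.1407*o^2 - 25.0992*o + 9.2708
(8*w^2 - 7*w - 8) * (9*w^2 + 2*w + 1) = 72*w^4 - 47*w^3 - 78*w^2 - 23*w - 8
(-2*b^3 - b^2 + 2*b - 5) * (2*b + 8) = -4*b^4 - 18*b^3 - 4*b^2 + 6*b - 40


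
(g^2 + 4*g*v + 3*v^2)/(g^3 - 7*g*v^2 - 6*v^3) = (-g - 3*v)/(-g^2 + g*v + 6*v^2)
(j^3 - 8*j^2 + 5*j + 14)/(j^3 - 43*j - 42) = (j - 2)/(j + 6)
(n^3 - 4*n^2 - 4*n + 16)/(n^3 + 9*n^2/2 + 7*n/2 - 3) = 2*(n^2 - 6*n + 8)/(2*n^2 + 5*n - 3)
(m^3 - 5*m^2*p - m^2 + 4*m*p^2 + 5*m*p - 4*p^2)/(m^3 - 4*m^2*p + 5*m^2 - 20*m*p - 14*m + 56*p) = (m^2 - m*p - m + p)/(m^2 + 5*m - 14)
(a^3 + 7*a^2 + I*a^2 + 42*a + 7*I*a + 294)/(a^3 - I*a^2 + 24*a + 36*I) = (a^2 + 7*a*(1 + I) + 49*I)/(a^2 + 5*I*a - 6)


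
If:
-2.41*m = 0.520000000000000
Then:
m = -0.22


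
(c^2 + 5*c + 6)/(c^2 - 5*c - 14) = (c + 3)/(c - 7)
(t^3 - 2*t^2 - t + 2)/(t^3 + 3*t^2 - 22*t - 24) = (t^2 - 3*t + 2)/(t^2 + 2*t - 24)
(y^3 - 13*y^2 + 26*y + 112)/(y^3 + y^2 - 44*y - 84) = (y - 8)/(y + 6)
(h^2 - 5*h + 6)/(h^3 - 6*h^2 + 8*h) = (h - 3)/(h*(h - 4))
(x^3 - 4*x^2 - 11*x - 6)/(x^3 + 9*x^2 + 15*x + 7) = (x - 6)/(x + 7)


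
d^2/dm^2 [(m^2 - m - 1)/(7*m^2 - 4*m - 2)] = 6*(-7*m^3 - 35*m^2 + 14*m - 6)/(343*m^6 - 588*m^5 + 42*m^4 + 272*m^3 - 12*m^2 - 48*m - 8)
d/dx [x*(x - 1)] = 2*x - 1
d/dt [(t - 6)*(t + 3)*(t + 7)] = 3*t^2 + 8*t - 39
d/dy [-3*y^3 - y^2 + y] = -9*y^2 - 2*y + 1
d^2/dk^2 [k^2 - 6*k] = 2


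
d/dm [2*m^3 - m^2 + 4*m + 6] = 6*m^2 - 2*m + 4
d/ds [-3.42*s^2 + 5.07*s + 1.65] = 5.07 - 6.84*s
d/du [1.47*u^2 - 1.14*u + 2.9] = 2.94*u - 1.14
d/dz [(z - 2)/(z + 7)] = 9/(z + 7)^2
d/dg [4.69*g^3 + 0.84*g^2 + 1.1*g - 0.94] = 14.07*g^2 + 1.68*g + 1.1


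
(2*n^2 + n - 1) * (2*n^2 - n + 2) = 4*n^4 + n^2 + 3*n - 2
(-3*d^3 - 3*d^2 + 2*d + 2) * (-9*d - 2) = 27*d^4 + 33*d^3 - 12*d^2 - 22*d - 4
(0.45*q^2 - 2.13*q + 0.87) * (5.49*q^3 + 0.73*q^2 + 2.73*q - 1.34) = 2.4705*q^5 - 11.3652*q^4 + 4.4499*q^3 - 5.7828*q^2 + 5.2293*q - 1.1658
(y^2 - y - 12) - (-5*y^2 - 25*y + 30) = 6*y^2 + 24*y - 42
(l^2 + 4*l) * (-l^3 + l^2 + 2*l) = -l^5 - 3*l^4 + 6*l^3 + 8*l^2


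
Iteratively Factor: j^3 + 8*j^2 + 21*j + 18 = (j + 2)*(j^2 + 6*j + 9) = (j + 2)*(j + 3)*(j + 3)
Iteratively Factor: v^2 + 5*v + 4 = (v + 4)*(v + 1)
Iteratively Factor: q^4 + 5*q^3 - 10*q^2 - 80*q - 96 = (q + 3)*(q^3 + 2*q^2 - 16*q - 32) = (q + 2)*(q + 3)*(q^2 - 16) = (q + 2)*(q + 3)*(q + 4)*(q - 4)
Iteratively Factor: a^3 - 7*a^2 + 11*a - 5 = (a - 5)*(a^2 - 2*a + 1) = (a - 5)*(a - 1)*(a - 1)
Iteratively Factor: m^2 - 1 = (m + 1)*(m - 1)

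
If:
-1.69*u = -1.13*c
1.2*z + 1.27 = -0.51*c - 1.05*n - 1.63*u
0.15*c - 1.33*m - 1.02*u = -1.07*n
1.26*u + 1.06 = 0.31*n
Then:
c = -0.269453378410813*z - 1.09135861626767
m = 0.801299133298846 - 0.481353333959973*z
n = 0.453375839202321 - 0.732291888110929*z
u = -0.180167051836816*z - 0.729724991942286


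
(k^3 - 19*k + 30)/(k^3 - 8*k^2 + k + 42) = (k^2 + 3*k - 10)/(k^2 - 5*k - 14)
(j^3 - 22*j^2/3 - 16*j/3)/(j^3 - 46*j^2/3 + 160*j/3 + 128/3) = j/(j - 8)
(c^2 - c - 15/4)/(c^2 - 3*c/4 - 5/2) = (-4*c^2 + 4*c + 15)/(-4*c^2 + 3*c + 10)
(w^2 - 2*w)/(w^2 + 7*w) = (w - 2)/(w + 7)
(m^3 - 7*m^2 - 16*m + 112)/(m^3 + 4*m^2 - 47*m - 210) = (m^2 - 16)/(m^2 + 11*m + 30)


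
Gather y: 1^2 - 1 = 0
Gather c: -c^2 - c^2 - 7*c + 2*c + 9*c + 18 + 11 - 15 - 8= -2*c^2 + 4*c + 6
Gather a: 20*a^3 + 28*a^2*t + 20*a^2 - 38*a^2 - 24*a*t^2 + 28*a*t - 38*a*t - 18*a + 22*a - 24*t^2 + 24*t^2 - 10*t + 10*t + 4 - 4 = 20*a^3 + a^2*(28*t - 18) + a*(-24*t^2 - 10*t + 4)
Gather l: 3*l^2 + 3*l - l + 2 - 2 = 3*l^2 + 2*l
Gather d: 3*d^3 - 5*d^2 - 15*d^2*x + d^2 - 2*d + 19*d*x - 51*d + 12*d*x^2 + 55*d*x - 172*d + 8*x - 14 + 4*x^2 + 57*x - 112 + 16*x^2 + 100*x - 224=3*d^3 + d^2*(-15*x - 4) + d*(12*x^2 + 74*x - 225) + 20*x^2 + 165*x - 350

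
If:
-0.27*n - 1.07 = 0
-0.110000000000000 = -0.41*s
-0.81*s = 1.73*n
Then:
No Solution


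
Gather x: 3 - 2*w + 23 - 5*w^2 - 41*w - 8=-5*w^2 - 43*w + 18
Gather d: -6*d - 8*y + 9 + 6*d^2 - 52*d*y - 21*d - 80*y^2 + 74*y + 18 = 6*d^2 + d*(-52*y - 27) - 80*y^2 + 66*y + 27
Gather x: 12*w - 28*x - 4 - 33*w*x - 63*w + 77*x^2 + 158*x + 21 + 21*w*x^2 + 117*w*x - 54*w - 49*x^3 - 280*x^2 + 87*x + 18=-105*w - 49*x^3 + x^2*(21*w - 203) + x*(84*w + 217) + 35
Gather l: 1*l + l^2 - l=l^2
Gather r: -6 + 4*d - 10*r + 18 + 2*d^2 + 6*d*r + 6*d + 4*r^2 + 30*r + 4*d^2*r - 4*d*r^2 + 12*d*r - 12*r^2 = 2*d^2 + 10*d + r^2*(-4*d - 8) + r*(4*d^2 + 18*d + 20) + 12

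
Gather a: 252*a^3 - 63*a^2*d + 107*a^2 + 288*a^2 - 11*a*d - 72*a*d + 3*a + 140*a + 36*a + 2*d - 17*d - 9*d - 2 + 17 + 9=252*a^3 + a^2*(395 - 63*d) + a*(179 - 83*d) - 24*d + 24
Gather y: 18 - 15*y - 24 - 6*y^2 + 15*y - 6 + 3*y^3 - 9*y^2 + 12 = 3*y^3 - 15*y^2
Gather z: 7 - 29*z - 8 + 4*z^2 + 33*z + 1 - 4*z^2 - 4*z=0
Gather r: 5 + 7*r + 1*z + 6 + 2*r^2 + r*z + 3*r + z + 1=2*r^2 + r*(z + 10) + 2*z + 12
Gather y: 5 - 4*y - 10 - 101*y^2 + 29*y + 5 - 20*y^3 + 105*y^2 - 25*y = -20*y^3 + 4*y^2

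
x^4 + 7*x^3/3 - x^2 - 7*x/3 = x*(x - 1)*(x + 1)*(x + 7/3)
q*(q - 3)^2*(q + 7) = q^4 + q^3 - 33*q^2 + 63*q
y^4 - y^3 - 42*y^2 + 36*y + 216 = (y - 6)*(y - 3)*(y + 2)*(y + 6)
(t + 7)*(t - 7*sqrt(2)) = t^2 - 7*sqrt(2)*t + 7*t - 49*sqrt(2)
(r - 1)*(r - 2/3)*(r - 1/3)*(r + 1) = r^4 - r^3 - 7*r^2/9 + r - 2/9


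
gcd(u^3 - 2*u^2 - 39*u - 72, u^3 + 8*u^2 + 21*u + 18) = u^2 + 6*u + 9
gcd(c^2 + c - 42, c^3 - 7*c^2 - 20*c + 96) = 1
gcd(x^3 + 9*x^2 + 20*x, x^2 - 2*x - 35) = x + 5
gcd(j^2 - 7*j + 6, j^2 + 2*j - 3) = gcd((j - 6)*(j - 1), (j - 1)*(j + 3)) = j - 1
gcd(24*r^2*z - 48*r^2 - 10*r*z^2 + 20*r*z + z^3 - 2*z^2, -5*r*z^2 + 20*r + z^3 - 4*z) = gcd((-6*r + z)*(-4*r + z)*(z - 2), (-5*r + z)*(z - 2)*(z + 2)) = z - 2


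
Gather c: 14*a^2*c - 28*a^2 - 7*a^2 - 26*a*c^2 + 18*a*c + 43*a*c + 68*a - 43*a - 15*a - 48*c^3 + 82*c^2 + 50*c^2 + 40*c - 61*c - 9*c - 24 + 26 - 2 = -35*a^2 + 10*a - 48*c^3 + c^2*(132 - 26*a) + c*(14*a^2 + 61*a - 30)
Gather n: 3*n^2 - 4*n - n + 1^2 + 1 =3*n^2 - 5*n + 2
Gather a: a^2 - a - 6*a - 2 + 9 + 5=a^2 - 7*a + 12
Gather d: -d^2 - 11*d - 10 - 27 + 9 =-d^2 - 11*d - 28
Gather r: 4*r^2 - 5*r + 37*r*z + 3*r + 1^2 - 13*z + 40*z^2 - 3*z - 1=4*r^2 + r*(37*z - 2) + 40*z^2 - 16*z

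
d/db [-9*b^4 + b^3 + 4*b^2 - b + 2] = -36*b^3 + 3*b^2 + 8*b - 1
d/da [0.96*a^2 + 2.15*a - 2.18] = 1.92*a + 2.15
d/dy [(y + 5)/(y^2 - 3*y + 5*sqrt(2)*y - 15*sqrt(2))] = (y^2 - 3*y + 5*sqrt(2)*y - (y + 5)*(2*y - 3 + 5*sqrt(2)) - 15*sqrt(2))/(y^2 - 3*y + 5*sqrt(2)*y - 15*sqrt(2))^2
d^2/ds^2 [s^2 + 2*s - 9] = 2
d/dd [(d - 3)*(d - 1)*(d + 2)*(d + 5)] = 4*d^3 + 9*d^2 - 30*d - 19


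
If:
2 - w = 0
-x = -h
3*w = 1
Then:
No Solution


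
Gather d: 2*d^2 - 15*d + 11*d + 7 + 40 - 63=2*d^2 - 4*d - 16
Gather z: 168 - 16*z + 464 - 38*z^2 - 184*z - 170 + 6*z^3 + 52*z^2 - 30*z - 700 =6*z^3 + 14*z^2 - 230*z - 238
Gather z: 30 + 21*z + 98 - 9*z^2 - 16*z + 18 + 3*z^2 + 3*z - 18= -6*z^2 + 8*z + 128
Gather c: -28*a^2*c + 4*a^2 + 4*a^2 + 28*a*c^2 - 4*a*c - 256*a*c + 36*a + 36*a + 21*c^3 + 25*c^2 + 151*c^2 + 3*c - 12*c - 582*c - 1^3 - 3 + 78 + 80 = 8*a^2 + 72*a + 21*c^3 + c^2*(28*a + 176) + c*(-28*a^2 - 260*a - 591) + 154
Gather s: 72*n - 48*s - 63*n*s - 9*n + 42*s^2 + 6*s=63*n + 42*s^2 + s*(-63*n - 42)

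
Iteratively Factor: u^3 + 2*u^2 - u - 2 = (u + 2)*(u^2 - 1) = (u + 1)*(u + 2)*(u - 1)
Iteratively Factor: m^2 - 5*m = (m - 5)*(m)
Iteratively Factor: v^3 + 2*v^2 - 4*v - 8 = (v + 2)*(v^2 - 4) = (v - 2)*(v + 2)*(v + 2)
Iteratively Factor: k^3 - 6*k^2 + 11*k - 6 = (k - 1)*(k^2 - 5*k + 6) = (k - 2)*(k - 1)*(k - 3)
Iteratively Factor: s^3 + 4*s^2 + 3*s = (s)*(s^2 + 4*s + 3) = s*(s + 3)*(s + 1)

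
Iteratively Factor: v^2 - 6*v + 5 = (v - 1)*(v - 5)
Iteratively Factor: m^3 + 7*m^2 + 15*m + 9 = (m + 3)*(m^2 + 4*m + 3) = (m + 1)*(m + 3)*(m + 3)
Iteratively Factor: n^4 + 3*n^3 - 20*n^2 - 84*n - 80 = (n + 2)*(n^3 + n^2 - 22*n - 40) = (n + 2)^2*(n^2 - n - 20) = (n + 2)^2*(n + 4)*(n - 5)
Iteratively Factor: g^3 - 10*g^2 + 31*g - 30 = (g - 2)*(g^2 - 8*g + 15) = (g - 3)*(g - 2)*(g - 5)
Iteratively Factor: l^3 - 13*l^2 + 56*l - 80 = (l - 4)*(l^2 - 9*l + 20) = (l - 5)*(l - 4)*(l - 4)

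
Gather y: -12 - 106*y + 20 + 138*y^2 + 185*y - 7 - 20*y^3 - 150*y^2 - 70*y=-20*y^3 - 12*y^2 + 9*y + 1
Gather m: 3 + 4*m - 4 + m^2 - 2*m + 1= m^2 + 2*m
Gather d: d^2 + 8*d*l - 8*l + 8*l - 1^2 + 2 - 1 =d^2 + 8*d*l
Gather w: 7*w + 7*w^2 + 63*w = 7*w^2 + 70*w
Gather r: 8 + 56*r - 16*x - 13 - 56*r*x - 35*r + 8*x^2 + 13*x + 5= r*(21 - 56*x) + 8*x^2 - 3*x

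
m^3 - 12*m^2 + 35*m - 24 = (m - 8)*(m - 3)*(m - 1)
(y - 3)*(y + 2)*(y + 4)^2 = y^4 + 7*y^3 + 2*y^2 - 64*y - 96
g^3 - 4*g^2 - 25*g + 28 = (g - 7)*(g - 1)*(g + 4)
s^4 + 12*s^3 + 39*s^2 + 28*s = s*(s + 1)*(s + 4)*(s + 7)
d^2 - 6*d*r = d*(d - 6*r)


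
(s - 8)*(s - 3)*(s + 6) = s^3 - 5*s^2 - 42*s + 144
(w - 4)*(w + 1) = w^2 - 3*w - 4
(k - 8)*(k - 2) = k^2 - 10*k + 16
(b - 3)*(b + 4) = b^2 + b - 12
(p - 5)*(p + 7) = p^2 + 2*p - 35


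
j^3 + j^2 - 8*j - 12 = (j - 3)*(j + 2)^2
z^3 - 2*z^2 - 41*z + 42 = (z - 7)*(z - 1)*(z + 6)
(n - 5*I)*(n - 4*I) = n^2 - 9*I*n - 20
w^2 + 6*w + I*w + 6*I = (w + 6)*(w + I)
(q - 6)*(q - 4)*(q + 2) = q^3 - 8*q^2 + 4*q + 48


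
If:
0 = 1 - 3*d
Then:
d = 1/3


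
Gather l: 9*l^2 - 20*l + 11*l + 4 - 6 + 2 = 9*l^2 - 9*l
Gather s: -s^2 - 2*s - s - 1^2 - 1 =-s^2 - 3*s - 2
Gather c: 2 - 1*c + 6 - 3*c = 8 - 4*c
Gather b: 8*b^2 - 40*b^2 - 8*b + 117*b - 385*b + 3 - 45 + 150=-32*b^2 - 276*b + 108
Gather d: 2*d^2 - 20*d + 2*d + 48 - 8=2*d^2 - 18*d + 40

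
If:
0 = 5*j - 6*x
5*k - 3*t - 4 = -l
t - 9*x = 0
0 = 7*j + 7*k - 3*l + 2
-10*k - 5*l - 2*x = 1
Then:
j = -1872/9625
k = -773/9625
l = 7/275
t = -2808/1925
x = -312/1925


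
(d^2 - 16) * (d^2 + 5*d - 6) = d^4 + 5*d^3 - 22*d^2 - 80*d + 96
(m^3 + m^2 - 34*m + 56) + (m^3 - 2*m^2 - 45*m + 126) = 2*m^3 - m^2 - 79*m + 182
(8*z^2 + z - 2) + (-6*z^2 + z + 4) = 2*z^2 + 2*z + 2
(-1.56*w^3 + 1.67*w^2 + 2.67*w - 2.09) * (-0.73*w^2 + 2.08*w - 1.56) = 1.1388*w^5 - 4.4639*w^4 + 3.9581*w^3 + 4.4741*w^2 - 8.5124*w + 3.2604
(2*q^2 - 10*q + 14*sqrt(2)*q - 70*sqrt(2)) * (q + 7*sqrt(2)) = 2*q^3 - 10*q^2 + 28*sqrt(2)*q^2 - 140*sqrt(2)*q + 196*q - 980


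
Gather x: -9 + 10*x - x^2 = -x^2 + 10*x - 9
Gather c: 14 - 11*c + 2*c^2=2*c^2 - 11*c + 14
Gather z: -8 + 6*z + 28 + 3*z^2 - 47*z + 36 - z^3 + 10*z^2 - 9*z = -z^3 + 13*z^2 - 50*z + 56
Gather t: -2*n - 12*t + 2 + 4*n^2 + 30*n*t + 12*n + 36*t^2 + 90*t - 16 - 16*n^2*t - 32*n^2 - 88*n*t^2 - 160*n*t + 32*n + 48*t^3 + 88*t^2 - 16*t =-28*n^2 + 42*n + 48*t^3 + t^2*(124 - 88*n) + t*(-16*n^2 - 130*n + 62) - 14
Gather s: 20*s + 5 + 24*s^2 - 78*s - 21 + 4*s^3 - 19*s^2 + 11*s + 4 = 4*s^3 + 5*s^2 - 47*s - 12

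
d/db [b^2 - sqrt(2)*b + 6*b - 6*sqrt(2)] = 2*b - sqrt(2) + 6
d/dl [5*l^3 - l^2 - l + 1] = 15*l^2 - 2*l - 1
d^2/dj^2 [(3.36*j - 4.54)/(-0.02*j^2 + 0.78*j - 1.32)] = (-(0.04*j - 0.78)*(0.08*j - 1.56)*(3.36*j - 4.54) + (0.4032*j - 5.4232)*(0.02*j^2 - 0.78*j + 1.32))/(0.02*j^2 - 0.78*j + 1.32)^3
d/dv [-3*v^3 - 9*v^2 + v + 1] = -9*v^2 - 18*v + 1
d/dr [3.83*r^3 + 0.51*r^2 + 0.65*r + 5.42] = 11.49*r^2 + 1.02*r + 0.65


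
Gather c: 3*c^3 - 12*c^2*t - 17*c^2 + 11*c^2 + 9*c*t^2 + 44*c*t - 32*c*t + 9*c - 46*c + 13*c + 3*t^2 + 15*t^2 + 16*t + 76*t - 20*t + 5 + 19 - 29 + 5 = 3*c^3 + c^2*(-12*t - 6) + c*(9*t^2 + 12*t - 24) + 18*t^2 + 72*t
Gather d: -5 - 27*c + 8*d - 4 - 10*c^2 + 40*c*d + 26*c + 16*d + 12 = -10*c^2 - c + d*(40*c + 24) + 3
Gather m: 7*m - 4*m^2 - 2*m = -4*m^2 + 5*m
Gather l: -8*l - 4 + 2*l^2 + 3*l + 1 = 2*l^2 - 5*l - 3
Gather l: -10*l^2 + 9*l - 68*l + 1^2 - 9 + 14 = -10*l^2 - 59*l + 6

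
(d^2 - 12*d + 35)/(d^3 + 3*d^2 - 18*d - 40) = (d^2 - 12*d + 35)/(d^3 + 3*d^2 - 18*d - 40)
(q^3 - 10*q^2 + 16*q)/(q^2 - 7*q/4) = 4*(q^2 - 10*q + 16)/(4*q - 7)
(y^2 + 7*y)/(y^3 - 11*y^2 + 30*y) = (y + 7)/(y^2 - 11*y + 30)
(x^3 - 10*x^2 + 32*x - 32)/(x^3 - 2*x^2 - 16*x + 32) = (x - 4)/(x + 4)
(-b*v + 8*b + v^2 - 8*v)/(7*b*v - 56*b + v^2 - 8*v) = (-b + v)/(7*b + v)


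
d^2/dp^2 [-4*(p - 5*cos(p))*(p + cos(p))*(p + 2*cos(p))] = -8*p^2*cos(p) - 32*p*sin(p) - 104*p*cos(2*p) - 24*p - 104*sin(2*p) - 14*cos(p) - 90*cos(3*p)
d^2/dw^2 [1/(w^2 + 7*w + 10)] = 2*(-w^2 - 7*w + (2*w + 7)^2 - 10)/(w^2 + 7*w + 10)^3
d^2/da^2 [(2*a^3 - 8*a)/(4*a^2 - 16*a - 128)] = 4*(11*a^3 + 96*a^2 + 672*a + 128)/(a^6 - 12*a^5 - 48*a^4 + 704*a^3 + 1536*a^2 - 12288*a - 32768)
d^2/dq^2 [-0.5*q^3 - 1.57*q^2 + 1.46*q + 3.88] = -3.0*q - 3.14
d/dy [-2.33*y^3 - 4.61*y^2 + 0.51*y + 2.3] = -6.99*y^2 - 9.22*y + 0.51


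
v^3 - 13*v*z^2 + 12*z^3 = (v - 3*z)*(v - z)*(v + 4*z)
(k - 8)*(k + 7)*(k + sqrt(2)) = k^3 - k^2 + sqrt(2)*k^2 - 56*k - sqrt(2)*k - 56*sqrt(2)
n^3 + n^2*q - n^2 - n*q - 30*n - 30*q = (n - 6)*(n + 5)*(n + q)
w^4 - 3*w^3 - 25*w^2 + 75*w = w*(w - 5)*(w - 3)*(w + 5)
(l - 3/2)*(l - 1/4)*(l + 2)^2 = l^4 + 9*l^3/4 - 21*l^2/8 - 11*l/2 + 3/2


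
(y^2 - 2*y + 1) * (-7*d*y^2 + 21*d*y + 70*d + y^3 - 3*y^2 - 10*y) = -7*d*y^4 + 35*d*y^3 + 21*d*y^2 - 119*d*y + 70*d + y^5 - 5*y^4 - 3*y^3 + 17*y^2 - 10*y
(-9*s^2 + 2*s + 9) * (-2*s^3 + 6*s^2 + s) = 18*s^5 - 58*s^4 - 15*s^3 + 56*s^2 + 9*s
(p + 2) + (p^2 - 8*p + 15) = p^2 - 7*p + 17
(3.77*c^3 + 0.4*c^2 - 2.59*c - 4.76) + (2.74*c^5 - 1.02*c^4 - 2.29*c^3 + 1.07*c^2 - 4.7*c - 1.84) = 2.74*c^5 - 1.02*c^4 + 1.48*c^3 + 1.47*c^2 - 7.29*c - 6.6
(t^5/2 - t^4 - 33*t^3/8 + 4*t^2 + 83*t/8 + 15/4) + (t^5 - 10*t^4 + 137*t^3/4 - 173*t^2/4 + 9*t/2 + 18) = 3*t^5/2 - 11*t^4 + 241*t^3/8 - 157*t^2/4 + 119*t/8 + 87/4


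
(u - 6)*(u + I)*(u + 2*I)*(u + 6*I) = u^4 - 6*u^3 + 9*I*u^3 - 20*u^2 - 54*I*u^2 + 120*u - 12*I*u + 72*I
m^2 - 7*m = m*(m - 7)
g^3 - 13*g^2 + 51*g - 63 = (g - 7)*(g - 3)^2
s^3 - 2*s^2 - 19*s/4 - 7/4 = (s - 7/2)*(s + 1/2)*(s + 1)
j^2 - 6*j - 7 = (j - 7)*(j + 1)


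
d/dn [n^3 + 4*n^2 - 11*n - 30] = 3*n^2 + 8*n - 11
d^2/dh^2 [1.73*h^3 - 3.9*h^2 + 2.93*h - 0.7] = 10.38*h - 7.8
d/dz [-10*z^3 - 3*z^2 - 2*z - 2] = -30*z^2 - 6*z - 2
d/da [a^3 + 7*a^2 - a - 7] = 3*a^2 + 14*a - 1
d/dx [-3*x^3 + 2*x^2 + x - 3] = -9*x^2 + 4*x + 1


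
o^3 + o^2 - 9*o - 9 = (o - 3)*(o + 1)*(o + 3)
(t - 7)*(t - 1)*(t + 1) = t^3 - 7*t^2 - t + 7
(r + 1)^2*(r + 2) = r^3 + 4*r^2 + 5*r + 2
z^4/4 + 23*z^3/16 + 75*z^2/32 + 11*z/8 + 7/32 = (z/4 + 1/4)*(z + 1/4)*(z + 1)*(z + 7/2)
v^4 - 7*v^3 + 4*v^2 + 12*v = v*(v - 6)*(v - 2)*(v + 1)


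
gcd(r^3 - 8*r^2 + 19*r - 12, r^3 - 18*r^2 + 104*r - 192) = r - 4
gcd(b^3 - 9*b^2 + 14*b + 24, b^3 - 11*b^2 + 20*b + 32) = b^2 - 3*b - 4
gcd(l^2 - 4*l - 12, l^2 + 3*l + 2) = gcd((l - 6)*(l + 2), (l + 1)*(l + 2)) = l + 2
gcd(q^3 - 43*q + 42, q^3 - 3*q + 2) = q - 1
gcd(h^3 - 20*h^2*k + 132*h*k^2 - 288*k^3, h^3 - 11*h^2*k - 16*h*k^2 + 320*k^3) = h - 8*k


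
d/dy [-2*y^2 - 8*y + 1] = -4*y - 8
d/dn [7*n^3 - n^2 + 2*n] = 21*n^2 - 2*n + 2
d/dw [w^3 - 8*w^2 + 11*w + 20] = 3*w^2 - 16*w + 11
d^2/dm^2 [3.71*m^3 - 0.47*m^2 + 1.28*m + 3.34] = 22.26*m - 0.94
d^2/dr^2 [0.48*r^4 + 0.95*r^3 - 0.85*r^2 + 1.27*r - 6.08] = 5.76*r^2 + 5.7*r - 1.7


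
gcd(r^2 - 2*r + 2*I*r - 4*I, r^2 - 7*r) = 1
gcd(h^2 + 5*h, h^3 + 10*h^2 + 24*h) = h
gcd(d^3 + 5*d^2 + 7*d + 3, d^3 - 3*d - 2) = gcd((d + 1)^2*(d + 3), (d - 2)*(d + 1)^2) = d^2 + 2*d + 1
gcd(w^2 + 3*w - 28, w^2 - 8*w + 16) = w - 4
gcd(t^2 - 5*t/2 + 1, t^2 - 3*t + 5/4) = t - 1/2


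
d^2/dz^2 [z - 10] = 0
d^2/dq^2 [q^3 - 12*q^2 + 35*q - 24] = 6*q - 24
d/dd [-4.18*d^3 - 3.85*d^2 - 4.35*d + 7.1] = -12.54*d^2 - 7.7*d - 4.35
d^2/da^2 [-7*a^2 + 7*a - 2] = -14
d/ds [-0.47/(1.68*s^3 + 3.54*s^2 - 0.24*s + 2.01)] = (2.3688*s^2 + 3.3276*s - 0.1128)/(1.68*s^3 + 3.54*s^2 - 0.24*s + 2.01)^2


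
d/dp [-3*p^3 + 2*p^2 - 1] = p*(4 - 9*p)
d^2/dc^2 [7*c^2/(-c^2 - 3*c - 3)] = 42*(c^3 + 3*c^2 - 3)/(c^6 + 9*c^5 + 36*c^4 + 81*c^3 + 108*c^2 + 81*c + 27)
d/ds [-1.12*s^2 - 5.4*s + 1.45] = -2.24*s - 5.4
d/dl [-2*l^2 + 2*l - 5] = 2 - 4*l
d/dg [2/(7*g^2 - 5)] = -28*g/(7*g^2 - 5)^2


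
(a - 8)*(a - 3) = a^2 - 11*a + 24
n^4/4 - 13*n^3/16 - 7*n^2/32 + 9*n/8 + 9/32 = (n/4 + 1/4)*(n - 3)*(n - 3/2)*(n + 1/4)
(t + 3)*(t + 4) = t^2 + 7*t + 12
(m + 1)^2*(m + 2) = m^3 + 4*m^2 + 5*m + 2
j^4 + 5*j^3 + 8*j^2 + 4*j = j*(j + 1)*(j + 2)^2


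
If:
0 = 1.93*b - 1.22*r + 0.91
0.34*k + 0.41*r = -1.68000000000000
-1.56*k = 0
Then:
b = -3.06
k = 0.00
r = -4.10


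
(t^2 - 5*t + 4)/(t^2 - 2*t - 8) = (t - 1)/(t + 2)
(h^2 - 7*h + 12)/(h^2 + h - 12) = (h - 4)/(h + 4)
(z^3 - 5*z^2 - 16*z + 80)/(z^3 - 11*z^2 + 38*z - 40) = (z + 4)/(z - 2)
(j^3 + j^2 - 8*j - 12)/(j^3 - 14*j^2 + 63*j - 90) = (j^2 + 4*j + 4)/(j^2 - 11*j + 30)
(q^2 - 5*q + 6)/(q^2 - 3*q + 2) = (q - 3)/(q - 1)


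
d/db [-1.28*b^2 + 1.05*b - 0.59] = 1.05 - 2.56*b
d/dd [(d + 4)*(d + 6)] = 2*d + 10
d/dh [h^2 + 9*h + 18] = 2*h + 9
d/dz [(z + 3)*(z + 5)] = 2*z + 8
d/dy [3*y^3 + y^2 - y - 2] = 9*y^2 + 2*y - 1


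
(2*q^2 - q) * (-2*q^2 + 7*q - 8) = -4*q^4 + 16*q^3 - 23*q^2 + 8*q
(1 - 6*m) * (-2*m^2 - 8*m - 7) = 12*m^3 + 46*m^2 + 34*m - 7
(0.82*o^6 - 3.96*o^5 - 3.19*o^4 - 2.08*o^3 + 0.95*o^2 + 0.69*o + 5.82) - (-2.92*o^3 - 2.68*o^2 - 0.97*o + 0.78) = 0.82*o^6 - 3.96*o^5 - 3.19*o^4 + 0.84*o^3 + 3.63*o^2 + 1.66*o + 5.04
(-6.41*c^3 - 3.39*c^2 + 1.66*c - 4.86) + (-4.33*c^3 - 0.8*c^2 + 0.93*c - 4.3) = -10.74*c^3 - 4.19*c^2 + 2.59*c - 9.16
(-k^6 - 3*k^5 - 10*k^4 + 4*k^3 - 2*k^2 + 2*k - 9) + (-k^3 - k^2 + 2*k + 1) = -k^6 - 3*k^5 - 10*k^4 + 3*k^3 - 3*k^2 + 4*k - 8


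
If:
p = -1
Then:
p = -1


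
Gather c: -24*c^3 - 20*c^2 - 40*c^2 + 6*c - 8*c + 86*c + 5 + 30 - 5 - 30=-24*c^3 - 60*c^2 + 84*c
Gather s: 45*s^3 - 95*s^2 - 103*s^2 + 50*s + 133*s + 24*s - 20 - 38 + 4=45*s^3 - 198*s^2 + 207*s - 54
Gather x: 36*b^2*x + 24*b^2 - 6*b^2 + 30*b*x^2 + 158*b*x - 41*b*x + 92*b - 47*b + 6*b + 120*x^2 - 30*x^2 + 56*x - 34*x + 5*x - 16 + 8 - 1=18*b^2 + 51*b + x^2*(30*b + 90) + x*(36*b^2 + 117*b + 27) - 9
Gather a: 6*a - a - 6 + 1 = 5*a - 5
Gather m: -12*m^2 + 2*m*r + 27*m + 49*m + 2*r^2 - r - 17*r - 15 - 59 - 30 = -12*m^2 + m*(2*r + 76) + 2*r^2 - 18*r - 104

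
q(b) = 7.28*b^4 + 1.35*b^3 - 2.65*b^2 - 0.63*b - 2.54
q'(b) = 29.12*b^3 + 4.05*b^2 - 5.3*b - 0.63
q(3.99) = 1883.62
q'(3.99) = 1892.44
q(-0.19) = -2.52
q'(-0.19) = 0.32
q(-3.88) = 1531.06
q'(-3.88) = -1620.03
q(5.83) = 8581.41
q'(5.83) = 5876.41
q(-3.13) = 630.80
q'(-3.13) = -837.31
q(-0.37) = -2.60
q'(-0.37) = 0.41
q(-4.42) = 2610.46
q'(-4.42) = -2412.62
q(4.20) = 2313.40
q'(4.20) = 2205.99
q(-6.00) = 9049.12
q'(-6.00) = -6112.95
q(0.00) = -2.54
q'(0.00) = -0.63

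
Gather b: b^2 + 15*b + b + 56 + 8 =b^2 + 16*b + 64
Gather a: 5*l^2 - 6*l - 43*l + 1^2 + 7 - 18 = 5*l^2 - 49*l - 10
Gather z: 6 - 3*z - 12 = -3*z - 6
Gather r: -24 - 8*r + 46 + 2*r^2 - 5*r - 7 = 2*r^2 - 13*r + 15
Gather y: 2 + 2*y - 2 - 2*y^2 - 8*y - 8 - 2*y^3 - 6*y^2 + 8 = -2*y^3 - 8*y^2 - 6*y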